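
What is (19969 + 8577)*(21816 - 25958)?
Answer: -118237532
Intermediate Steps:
(19969 + 8577)*(21816 - 25958) = 28546*(-4142) = -118237532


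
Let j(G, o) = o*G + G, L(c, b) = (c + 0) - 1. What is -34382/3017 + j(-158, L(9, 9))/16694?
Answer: -289131641/25182899 ≈ -11.481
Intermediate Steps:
L(c, b) = -1 + c (L(c, b) = c - 1 = -1 + c)
j(G, o) = G + G*o (j(G, o) = G*o + G = G + G*o)
-34382/3017 + j(-158, L(9, 9))/16694 = -34382/3017 - 158*(1 + (-1 + 9))/16694 = -34382*1/3017 - 158*(1 + 8)*(1/16694) = -34382/3017 - 158*9*(1/16694) = -34382/3017 - 1422*1/16694 = -34382/3017 - 711/8347 = -289131641/25182899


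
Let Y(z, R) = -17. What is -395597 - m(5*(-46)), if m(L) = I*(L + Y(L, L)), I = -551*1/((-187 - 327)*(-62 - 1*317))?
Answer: -77064805279/194806 ≈ -3.9560e+5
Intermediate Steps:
I = -551/194806 (I = -551*(-1/(514*(-62 - 317))) = -551/((-514*(-379))) = -551/194806 ≈ -0.0028285)
m(L) = 9367/194806 - 551*L/194806 (m(L) = -551*(L - 17)/194806 = -551*(-17 + L)/194806 = 9367/194806 - 551*L/194806)
-395597 - m(5*(-46)) = -395597 - (9367/194806 - 2755*(-46)/194806) = -395597 - (9367/194806 - 551/194806*(-230)) = -395597 - (9367/194806 + 63365/97403) = -395597 - 1*136097/194806 = -395597 - 136097/194806 = -77064805279/194806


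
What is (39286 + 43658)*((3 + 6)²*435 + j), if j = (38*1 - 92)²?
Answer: 3164396544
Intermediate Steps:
j = 2916 (j = (38 - 92)² = (-54)² = 2916)
(39286 + 43658)*((3 + 6)²*435 + j) = (39286 + 43658)*((3 + 6)²*435 + 2916) = 82944*(9²*435 + 2916) = 82944*(81*435 + 2916) = 82944*(35235 + 2916) = 82944*38151 = 3164396544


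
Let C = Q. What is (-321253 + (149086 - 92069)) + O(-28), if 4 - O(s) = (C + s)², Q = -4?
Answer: -265256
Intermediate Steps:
C = -4
O(s) = 4 - (-4 + s)²
(-321253 + (149086 - 92069)) + O(-28) = (-321253 + (149086 - 92069)) + (4 - (-4 - 28)²) = (-321253 + 57017) + (4 - 1*(-32)²) = -264236 + (4 - 1*1024) = -264236 + (4 - 1024) = -264236 - 1020 = -265256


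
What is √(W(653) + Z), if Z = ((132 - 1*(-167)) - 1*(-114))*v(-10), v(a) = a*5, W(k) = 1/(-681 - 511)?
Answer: I*√7335210698/596 ≈ 143.7*I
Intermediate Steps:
W(k) = -1/1192 (W(k) = 1/(-1192) = -1/1192)
v(a) = 5*a
Z = -20650 (Z = ((132 - 1*(-167)) - 1*(-114))*(5*(-10)) = ((132 + 167) + 114)*(-50) = (299 + 114)*(-50) = 413*(-50) = -20650)
√(W(653) + Z) = √(-1/1192 - 20650) = √(-24614801/1192) = I*√7335210698/596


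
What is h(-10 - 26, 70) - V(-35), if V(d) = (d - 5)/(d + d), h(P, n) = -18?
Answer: -130/7 ≈ -18.571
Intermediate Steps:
V(d) = (-5 + d)/(2*d) (V(d) = (-5 + d)/((2*d)) = (-5 + d)*(1/(2*d)) = (-5 + d)/(2*d))
h(-10 - 26, 70) - V(-35) = -18 - (-5 - 35)/(2*(-35)) = -18 - (-1)*(-40)/(2*35) = -18 - 1*4/7 = -18 - 4/7 = -130/7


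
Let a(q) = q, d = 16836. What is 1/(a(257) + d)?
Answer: 1/17093 ≈ 5.8503e-5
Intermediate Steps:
1/(a(257) + d) = 1/(257 + 16836) = 1/17093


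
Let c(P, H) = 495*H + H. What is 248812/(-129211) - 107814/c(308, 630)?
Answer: -2182845917/961329840 ≈ -2.2707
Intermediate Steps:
c(P, H) = 496*H
248812/(-129211) - 107814/c(308, 630) = 248812/(-129211) - 107814/(496*630) = 248812*(-1/129211) - 107814/312480 = -248812/129211 - 107814*1/312480 = -248812/129211 - 2567/7440 = -2182845917/961329840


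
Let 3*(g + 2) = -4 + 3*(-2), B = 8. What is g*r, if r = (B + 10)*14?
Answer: -1344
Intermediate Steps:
r = 252 (r = (8 + 10)*14 = 18*14 = 252)
g = -16/3 (g = -2 + (-4 + 3*(-2))/3 = -2 + (-4 - 6)/3 = -2 + (1/3)*(-10) = -2 - 10/3 = -16/3 ≈ -5.3333)
g*r = -16/3*252 = -1344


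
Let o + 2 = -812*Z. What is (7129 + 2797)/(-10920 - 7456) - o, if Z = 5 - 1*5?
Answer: 13413/9188 ≈ 1.4598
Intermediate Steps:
Z = 0 (Z = 5 - 5 = 0)
o = -2 (o = -2 - 812*0 = -2 + 0 = -2)
(7129 + 2797)/(-10920 - 7456) - o = (7129 + 2797)/(-10920 - 7456) - 1*(-2) = 9926/(-18376) + 2 = 9926*(-1/18376) + 2 = -4963/9188 + 2 = 13413/9188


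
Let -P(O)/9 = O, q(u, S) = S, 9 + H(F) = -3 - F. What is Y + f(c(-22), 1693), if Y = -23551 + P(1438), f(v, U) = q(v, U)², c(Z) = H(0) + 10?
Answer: 2829756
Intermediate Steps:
H(F) = -12 - F (H(F) = -9 + (-3 - F) = -12 - F)
P(O) = -9*O
c(Z) = -2 (c(Z) = (-12 - 1*0) + 10 = (-12 + 0) + 10 = -12 + 10 = -2)
f(v, U) = U²
Y = -36493 (Y = -23551 - 9*1438 = -23551 - 12942 = -36493)
Y + f(c(-22), 1693) = -36493 + 1693² = -36493 + 2866249 = 2829756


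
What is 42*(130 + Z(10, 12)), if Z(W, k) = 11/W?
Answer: 27531/5 ≈ 5506.2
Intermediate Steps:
42*(130 + Z(10, 12)) = 42*(130 + 11/10) = 42*(1311/10) = 27531/5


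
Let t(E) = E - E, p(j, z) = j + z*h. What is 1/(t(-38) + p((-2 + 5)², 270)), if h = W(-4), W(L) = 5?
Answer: 1/1359 ≈ 0.00073584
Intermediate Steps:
h = 5
p(j, z) = j + 5*z (p(j, z) = j + z*5 = j + 5*z)
t(E) = 0
1/(t(-38) + p((-2 + 5)², 270)) = 1/(0 + ((-2 + 5)² + 5*270)) = 1/(0 + (3² + 1350)) = 1/(0 + (9 + 1350)) = 1/(0 + 1359) = 1/1359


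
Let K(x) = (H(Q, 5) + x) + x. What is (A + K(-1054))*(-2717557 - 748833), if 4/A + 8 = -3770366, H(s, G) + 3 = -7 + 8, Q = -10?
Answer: 13788414006935080/1885187 ≈ 7.3141e+9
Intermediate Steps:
H(s, G) = -2 (H(s, G) = -3 + (-7 + 8) = -3 + 1 = -2)
A = -2/1885187 (A = 4/(-8 - 3770366) = 4/(-3770374) = 4*(-1/3770374) = -2/1885187 ≈ -1.0609e-6)
K(x) = -2 + 2*x (K(x) = (-2 + x) + x = -2 + 2*x)
(A + K(-1054))*(-2717557 - 748833) = (-2/1885187 + (-2 + 2*(-1054)))*(-2717557 - 748833) = (-2/1885187 + (-2 - 2108))*(-3466390) = (-2/1885187 - 2110)*(-3466390) = -3977744572/1885187*(-3466390) = 13788414006935080/1885187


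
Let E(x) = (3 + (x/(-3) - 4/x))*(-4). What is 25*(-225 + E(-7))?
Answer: -130525/21 ≈ -6215.5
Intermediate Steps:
E(x) = -12 + 16/x + 4*x/3 (E(x) = (3 + (x*(-⅓) - 4/x))*(-4) = (3 + (-x/3 - 4/x))*(-4) = (3 + (-4/x - x/3))*(-4) = (3 - 4/x - x/3)*(-4) = -12 + 16/x + 4*x/3)
25*(-225 + E(-7)) = 25*(-225 + (-12 + 16/(-7) + (4/3)*(-7))) = 25*(-225 + (-12 + 16*(-⅐) - 28/3)) = 25*(-225 + (-12 - 16/7 - 28/3)) = 25*(-225 - 496/21) = 25*(-5221/21) = -130525/21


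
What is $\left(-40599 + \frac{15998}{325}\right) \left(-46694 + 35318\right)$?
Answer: $\frac{149920629552}{325} \approx 4.6129 \cdot 10^{8}$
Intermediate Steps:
$\left(-40599 + \frac{15998}{325}\right) \left(-46694 + 35318\right) = \left(-40599 + 15998 \cdot \frac{1}{325}\right) \left(-11376\right) = \left(-40599 + \frac{15998}{325}\right) \left(-11376\right) = \left(- \frac{13178677}{325}\right) \left(-11376\right) = \frac{149920629552}{325}$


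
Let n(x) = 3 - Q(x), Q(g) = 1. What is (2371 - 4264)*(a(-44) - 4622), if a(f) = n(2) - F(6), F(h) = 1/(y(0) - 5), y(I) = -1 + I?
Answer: 17490689/2 ≈ 8.7453e+6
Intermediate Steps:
F(h) = -1/6 (F(h) = 1/((-1 + 0) - 5) = 1/(-1 - 5) = 1/(-6) = -1/6)
n(x) = 2 (n(x) = 3 - 1*1 = 3 - 1 = 2)
a(f) = 13/6 (a(f) = 2 - 1*(-1/6) = 2 + 1/6 = 13/6)
(2371 - 4264)*(a(-44) - 4622) = (2371 - 4264)*(13/6 - 4622) = -1893*(-27719/6) = 17490689/2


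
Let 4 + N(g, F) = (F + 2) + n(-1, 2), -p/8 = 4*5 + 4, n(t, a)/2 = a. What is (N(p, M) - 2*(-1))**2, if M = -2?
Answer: 4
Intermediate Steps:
n(t, a) = 2*a
p = -192 (p = -8*(4*5 + 4) = -8*(20 + 4) = -8*24 = -192)
N(g, F) = 2 + F (N(g, F) = -4 + ((F + 2) + 2*2) = -4 + ((2 + F) + 4) = -4 + (6 + F) = 2 + F)
(N(p, M) - 2*(-1))**2 = ((2 - 2) - 2*(-1))**2 = (0 + 2)**2 = 2**2 = 4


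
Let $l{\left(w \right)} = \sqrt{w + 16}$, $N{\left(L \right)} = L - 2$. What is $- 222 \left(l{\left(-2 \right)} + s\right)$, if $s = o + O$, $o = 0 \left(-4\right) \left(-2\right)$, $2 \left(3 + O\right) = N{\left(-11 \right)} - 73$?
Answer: $10212 - 222 \sqrt{14} \approx 9381.4$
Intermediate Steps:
$N{\left(L \right)} = -2 + L$ ($N{\left(L \right)} = L - 2 = -2 + L$)
$l{\left(w \right)} = \sqrt{16 + w}$
$O = -46$ ($O = -3 + \frac{\left(-2 - 11\right) - 73}{2} = -3 + \frac{-13 - 73}{2} = -3 + \frac{1}{2} \left(-86\right) = -3 - 43 = -46$)
$o = 0$ ($o = 0 \left(-2\right) = 0$)
$s = -46$ ($s = 0 - 46 = -46$)
$- 222 \left(l{\left(-2 \right)} + s\right) = - 222 \left(\sqrt{16 - 2} - 46\right) = - 222 \left(\sqrt{14} - 46\right) = - 222 \left(-46 + \sqrt{14}\right) = 10212 - 222 \sqrt{14}$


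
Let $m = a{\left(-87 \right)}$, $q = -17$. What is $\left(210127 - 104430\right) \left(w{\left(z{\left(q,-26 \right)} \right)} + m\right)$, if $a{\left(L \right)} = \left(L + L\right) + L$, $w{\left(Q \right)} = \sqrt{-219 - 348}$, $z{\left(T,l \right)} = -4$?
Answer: $-27586917 + 951273 i \sqrt{7} \approx -2.7587 \cdot 10^{7} + 2.5168 \cdot 10^{6} i$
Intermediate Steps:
$w{\left(Q \right)} = 9 i \sqrt{7}$ ($w{\left(Q \right)} = \sqrt{-567} = 9 i \sqrt{7}$)
$a{\left(L \right)} = 3 L$ ($a{\left(L \right)} = 2 L + L = 3 L$)
$m = -261$ ($m = 3 \left(-87\right) = -261$)
$\left(210127 - 104430\right) \left(w{\left(z{\left(q,-26 \right)} \right)} + m\right) = \left(210127 - 104430\right) \left(9 i \sqrt{7} - 261\right) = 105697 \left(-261 + 9 i \sqrt{7}\right) = -27586917 + 951273 i \sqrt{7}$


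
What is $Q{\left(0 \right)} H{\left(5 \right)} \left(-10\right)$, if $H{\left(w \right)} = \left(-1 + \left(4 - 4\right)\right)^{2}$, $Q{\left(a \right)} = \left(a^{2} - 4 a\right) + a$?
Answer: $0$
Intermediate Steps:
$Q{\left(a \right)} = a^{2} - 3 a$
$H{\left(w \right)} = 1$ ($H{\left(w \right)} = \left(-1 + 0\right)^{2} = \left(-1\right)^{2} = 1$)
$Q{\left(0 \right)} H{\left(5 \right)} \left(-10\right) = 0 \left(-3 + 0\right) 1 \left(-10\right) = 0 \left(-3\right) 1 \left(-10\right) = 0 \cdot 1 \left(-10\right) = 0 \left(-10\right) = 0$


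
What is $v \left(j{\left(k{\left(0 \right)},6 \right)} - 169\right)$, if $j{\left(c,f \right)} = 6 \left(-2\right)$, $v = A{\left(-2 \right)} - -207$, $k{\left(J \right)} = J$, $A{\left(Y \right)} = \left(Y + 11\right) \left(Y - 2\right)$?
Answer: $-30951$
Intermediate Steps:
$A{\left(Y \right)} = \left(-2 + Y\right) \left(11 + Y\right)$ ($A{\left(Y \right)} = \left(11 + Y\right) \left(-2 + Y\right) = \left(-2 + Y\right) \left(11 + Y\right)$)
$v = 171$ ($v = \left(-22 + \left(-2\right)^{2} + 9 \left(-2\right)\right) - -207 = \left(-22 + 4 - 18\right) + 207 = -36 + 207 = 171$)
$j{\left(c,f \right)} = -12$
$v \left(j{\left(k{\left(0 \right)},6 \right)} - 169\right) = 171 \left(-12 - 169\right) = 171 \left(-181\right) = -30951$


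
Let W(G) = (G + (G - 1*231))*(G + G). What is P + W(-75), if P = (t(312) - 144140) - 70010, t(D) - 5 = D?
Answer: -156683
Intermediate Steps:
t(D) = 5 + D
P = -213833 (P = ((5 + 312) - 144140) - 70010 = (317 - 144140) - 70010 = -143823 - 70010 = -213833)
W(G) = 2*G*(-231 + 2*G) (W(G) = (G + (G - 231))*(2*G) = (G + (-231 + G))*(2*G) = (-231 + 2*G)*(2*G) = 2*G*(-231 + 2*G))
P + W(-75) = -213833 + 2*(-75)*(-231 + 2*(-75)) = -213833 + 2*(-75)*(-231 - 150) = -213833 + 2*(-75)*(-381) = -213833 + 57150 = -156683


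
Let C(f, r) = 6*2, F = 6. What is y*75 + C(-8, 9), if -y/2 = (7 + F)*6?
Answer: -11688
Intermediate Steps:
C(f, r) = 12
y = -156 (y = -2*(7 + 6)*6 = -26*6 = -2*78 = -156)
y*75 + C(-8, 9) = -156*75 + 12 = -11700 + 12 = -11688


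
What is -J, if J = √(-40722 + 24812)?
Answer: -I*√15910 ≈ -126.13*I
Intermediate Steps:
J = I*√15910 (J = √(-15910) = I*√15910 ≈ 126.13*I)
-J = -I*√15910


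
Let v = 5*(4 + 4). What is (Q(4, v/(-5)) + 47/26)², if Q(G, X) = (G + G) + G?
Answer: 128881/676 ≈ 190.65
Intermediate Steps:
v = 40 (v = 5*8 = 40)
Q(G, X) = 3*G (Q(G, X) = 2*G + G = 3*G)
(Q(4, v/(-5)) + 47/26)² = (3*4 + 47/26)² = (12 + 47*(1/26))² = (12 + 47/26)² = (359/26)² = 128881/676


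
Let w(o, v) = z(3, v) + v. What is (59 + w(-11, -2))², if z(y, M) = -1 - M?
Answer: 3364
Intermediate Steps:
w(o, v) = -1 (w(o, v) = (-1 - v) + v = -1)
(59 + w(-11, -2))² = (59 - 1)² = 58² = 3364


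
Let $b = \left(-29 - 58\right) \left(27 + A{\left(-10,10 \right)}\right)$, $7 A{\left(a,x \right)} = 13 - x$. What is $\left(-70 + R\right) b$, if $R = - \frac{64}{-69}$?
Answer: $\frac{26537088}{161} \approx 1.6483 \cdot 10^{5}$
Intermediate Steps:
$A{\left(a,x \right)} = \frac{13}{7} - \frac{x}{7}$ ($A{\left(a,x \right)} = \frac{13 - x}{7} = \frac{13}{7} - \frac{x}{7}$)
$R = \frac{64}{69}$ ($R = \left(-64\right) \left(- \frac{1}{69}\right) = \frac{64}{69} \approx 0.92754$)
$b = - \frac{16704}{7}$ ($b = \left(-29 - 58\right) \left(27 + \left(\frac{13}{7} - \frac{10}{7}\right)\right) = - 87 \left(27 + \left(\frac{13}{7} - \frac{10}{7}\right)\right) = - 87 \left(27 + \frac{3}{7}\right) = \left(-87\right) \frac{192}{7} = - \frac{16704}{7} \approx -2386.3$)
$\left(-70 + R\right) b = \left(-70 + \frac{64}{69}\right) \left(- \frac{16704}{7}\right) = \left(- \frac{4766}{69}\right) \left(- \frac{16704}{7}\right) = \frac{26537088}{161}$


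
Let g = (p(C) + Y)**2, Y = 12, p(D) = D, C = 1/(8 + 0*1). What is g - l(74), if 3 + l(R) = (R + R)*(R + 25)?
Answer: -928127/64 ≈ -14502.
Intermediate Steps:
C = 1/8 (C = 1/(8 + 0) = 1/8 ≈ 0.12500)
g = 9409/64 (g = (1/8 + 12)**2 = (97/8)**2 = 9409/64 ≈ 147.02)
l(R) = -3 + 2*R*(25 + R) (l(R) = -3 + (R + R)*(R + 25) = -3 + (2*R)*(25 + R) = -3 + 2*R*(25 + R))
g - l(74) = 9409/64 - (-3 + 2*74**2 + 50*74) = 9409/64 - (-3 + 2*5476 + 3700) = 9409/64 - (-3 + 10952 + 3700) = 9409/64 - 1*14649 = 9409/64 - 14649 = -928127/64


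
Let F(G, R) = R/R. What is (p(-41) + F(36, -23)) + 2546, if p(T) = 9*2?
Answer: 2565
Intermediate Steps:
p(T) = 18
F(G, R) = 1
(p(-41) + F(36, -23)) + 2546 = (18 + 1) + 2546 = 19 + 2546 = 2565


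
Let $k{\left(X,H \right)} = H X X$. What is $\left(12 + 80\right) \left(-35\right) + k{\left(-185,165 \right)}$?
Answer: $5643905$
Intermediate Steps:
$k{\left(X,H \right)} = H X^{2}$
$\left(12 + 80\right) \left(-35\right) + k{\left(-185,165 \right)} = \left(12 + 80\right) \left(-35\right) + 165 \left(-185\right)^{2} = 92 \left(-35\right) + 165 \cdot 34225 = -3220 + 5647125 = 5643905$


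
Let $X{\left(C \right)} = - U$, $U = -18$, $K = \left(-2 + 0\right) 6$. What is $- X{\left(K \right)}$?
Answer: $-18$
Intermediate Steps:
$K = -12$ ($K = \left(-2\right) 6 = -12$)
$X{\left(C \right)} = 18$ ($X{\left(C \right)} = \left(-1\right) \left(-18\right) = 18$)
$- X{\left(K \right)} = \left(-1\right) 18 = -18$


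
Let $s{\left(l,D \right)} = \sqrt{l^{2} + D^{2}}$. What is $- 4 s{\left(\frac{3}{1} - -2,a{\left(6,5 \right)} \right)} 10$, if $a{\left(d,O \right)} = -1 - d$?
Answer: $- 40 \sqrt{74} \approx -344.09$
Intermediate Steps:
$s{\left(l,D \right)} = \sqrt{D^{2} + l^{2}}$
$- 4 s{\left(\frac{3}{1} - -2,a{\left(6,5 \right)} \right)} 10 = - 4 \sqrt{\left(-1 - 6\right)^{2} + \left(\frac{3}{1} - -2\right)^{2}} \cdot 10 = - 4 \sqrt{\left(-1 - 6\right)^{2} + \left(3 \cdot 1 + 2\right)^{2}} \cdot 10 = - 4 \sqrt{\left(-7\right)^{2} + \left(3 + 2\right)^{2}} \cdot 10 = - 4 \sqrt{49 + 5^{2}} \cdot 10 = - 4 \sqrt{49 + 25} \cdot 10 = - 4 \sqrt{74} \cdot 10 = - 40 \sqrt{74}$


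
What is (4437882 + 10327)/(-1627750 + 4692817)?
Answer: 4448209/3065067 ≈ 1.4513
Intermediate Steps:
(4437882 + 10327)/(-1627750 + 4692817) = 4448209/3065067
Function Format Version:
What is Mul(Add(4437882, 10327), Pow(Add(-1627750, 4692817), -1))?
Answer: Rational(4448209, 3065067) ≈ 1.4513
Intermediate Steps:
Mul(Add(4437882, 10327), Pow(Add(-1627750, 4692817), -1)) = Mul(4448209, Pow(3065067, -1)) = Mul(4448209, Rational(1, 3065067)) = Rational(4448209, 3065067)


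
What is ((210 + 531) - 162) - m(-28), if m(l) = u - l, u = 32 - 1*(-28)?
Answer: 491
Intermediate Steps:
u = 60 (u = 32 + 28 = 60)
m(l) = 60 - l
((210 + 531) - 162) - m(-28) = ((210 + 531) - 162) - (60 - 1*(-28)) = (741 - 162) - (60 + 28) = 579 - 1*88 = 579 - 88 = 491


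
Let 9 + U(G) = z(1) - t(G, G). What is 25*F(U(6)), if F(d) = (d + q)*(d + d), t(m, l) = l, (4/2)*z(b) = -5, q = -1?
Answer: 32375/2 ≈ 16188.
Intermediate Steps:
z(b) = -5/2 (z(b) = (½)*(-5) = -5/2)
U(G) = -23/2 - G (U(G) = -9 + (-5/2 - G) = -23/2 - G)
F(d) = 2*d*(-1 + d) (F(d) = (d - 1)*(d + d) = (-1 + d)*(2*d) = 2*d*(-1 + d))
25*F(U(6)) = 25*(2*(-23/2 - 1*6)*(-1 + (-23/2 - 1*6))) = 25*(2*(-23/2 - 6)*(-1 + (-23/2 - 6))) = 25*(2*(-35/2)*(-1 - 35/2)) = 25*(2*(-35/2)*(-37/2)) = 25*(1295/2) = 32375/2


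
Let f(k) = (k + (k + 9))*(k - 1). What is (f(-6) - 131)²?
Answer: 12100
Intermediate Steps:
f(k) = (-1 + k)*(9 + 2*k) (f(k) = (k + (9 + k))*(-1 + k) = (9 + 2*k)*(-1 + k) = (-1 + k)*(9 + 2*k))
(f(-6) - 131)² = ((-9 + 2*(-6)² + 7*(-6)) - 131)² = ((-9 + 2*36 - 42) - 131)² = ((-9 + 72 - 42) - 131)² = (21 - 131)² = (-110)² = 12100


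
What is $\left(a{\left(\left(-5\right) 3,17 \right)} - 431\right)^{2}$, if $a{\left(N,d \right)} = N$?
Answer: $198916$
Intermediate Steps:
$\left(a{\left(\left(-5\right) 3,17 \right)} - 431\right)^{2} = \left(\left(-5\right) 3 - 431\right)^{2} = \left(-15 - 431\right)^{2} = \left(-446\right)^{2} = 198916$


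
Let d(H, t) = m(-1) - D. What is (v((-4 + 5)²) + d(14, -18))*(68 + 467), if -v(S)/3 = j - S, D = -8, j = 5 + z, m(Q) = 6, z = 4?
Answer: -5350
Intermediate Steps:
j = 9 (j = 5 + 4 = 9)
v(S) = -27 + 3*S (v(S) = -3*(9 - S) = -27 + 3*S)
d(H, t) = 14 (d(H, t) = 6 - 1*(-8) = 6 + 8 = 14)
(v((-4 + 5)²) + d(14, -18))*(68 + 467) = ((-27 + 3*(-4 + 5)²) + 14)*(68 + 467) = ((-27 + 3*1²) + 14)*535 = ((-27 + 3*1) + 14)*535 = ((-27 + 3) + 14)*535 = (-24 + 14)*535 = -10*535 = -5350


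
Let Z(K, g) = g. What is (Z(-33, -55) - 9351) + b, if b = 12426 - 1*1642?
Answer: 1378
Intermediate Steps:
b = 10784 (b = 12426 - 1642 = 10784)
(Z(-33, -55) - 9351) + b = (-55 - 9351) + 10784 = -9406 + 10784 = 1378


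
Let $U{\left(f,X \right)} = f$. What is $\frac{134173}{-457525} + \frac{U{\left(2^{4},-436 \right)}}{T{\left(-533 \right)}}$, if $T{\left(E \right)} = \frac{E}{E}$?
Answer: $\frac{7186227}{457525} \approx 15.707$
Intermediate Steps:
$T{\left(E \right)} = 1$
$\frac{134173}{-457525} + \frac{U{\left(2^{4},-436 \right)}}{T{\left(-533 \right)}} = \frac{134173}{-457525} + \frac{2^{4}}{1} = 134173 \left(- \frac{1}{457525}\right) + 16 \cdot 1 = - \frac{134173}{457525} + 16 = \frac{7186227}{457525}$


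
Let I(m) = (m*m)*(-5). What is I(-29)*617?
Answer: -2594485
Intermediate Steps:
I(m) = -5*m² (I(m) = m²*(-5) = -5*m²)
I(-29)*617 = -5*(-29)²*617 = -5*841*617 = -4205*617 = -2594485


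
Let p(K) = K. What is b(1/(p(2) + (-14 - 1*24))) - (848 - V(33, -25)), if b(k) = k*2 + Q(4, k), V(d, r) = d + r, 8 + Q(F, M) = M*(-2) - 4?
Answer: -852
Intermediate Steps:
Q(F, M) = -12 - 2*M (Q(F, M) = -8 + (M*(-2) - 4) = -8 + (-2*M - 4) = -8 + (-4 - 2*M) = -12 - 2*M)
b(k) = -12 (b(k) = k*2 + (-12 - 2*k) = 2*k + (-12 - 2*k) = -12)
b(1/(p(2) + (-14 - 1*24))) - (848 - V(33, -25)) = -12 - (848 - (33 - 25)) = -12 - (848 - 1*8) = -12 - (848 - 8) = -12 - 1*840 = -12 - 840 = -852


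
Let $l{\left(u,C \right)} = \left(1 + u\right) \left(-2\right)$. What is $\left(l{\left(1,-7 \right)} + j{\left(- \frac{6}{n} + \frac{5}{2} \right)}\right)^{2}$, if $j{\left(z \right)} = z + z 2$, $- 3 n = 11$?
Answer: $\frac{34225}{484} \approx 70.713$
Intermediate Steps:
$n = - \frac{11}{3}$ ($n = \left(- \frac{1}{3}\right) 11 = - \frac{11}{3} \approx -3.6667$)
$j{\left(z \right)} = 3 z$ ($j{\left(z \right)} = z + 2 z = 3 z$)
$l{\left(u,C \right)} = -2 - 2 u$
$\left(l{\left(1,-7 \right)} + j{\left(- \frac{6}{n} + \frac{5}{2} \right)}\right)^{2} = \left(\left(-2 - 2\right) + 3 \left(- \frac{6}{- \frac{11}{3}} + \frac{5}{2}\right)\right)^{2} = \left(\left(-2 - 2\right) + 3 \left(\left(-6\right) \left(- \frac{3}{11}\right) + 5 \cdot \frac{1}{2}\right)\right)^{2} = \left(-4 + 3 \left(\frac{18}{11} + \frac{5}{2}\right)\right)^{2} = \left(-4 + 3 \cdot \frac{91}{22}\right)^{2} = \left(-4 + \frac{273}{22}\right)^{2} = \left(\frac{185}{22}\right)^{2} = \frac{34225}{484}$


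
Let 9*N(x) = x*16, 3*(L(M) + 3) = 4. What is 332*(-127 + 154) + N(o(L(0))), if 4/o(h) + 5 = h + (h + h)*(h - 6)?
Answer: 761972/85 ≈ 8964.4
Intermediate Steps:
L(M) = -5/3 (L(M) = -3 + (1/3)*4 = -3 + 4/3 = -5/3)
o(h) = 4/(-5 + h + 2*h*(-6 + h)) (o(h) = 4/(-5 + (h + (h + h)*(h - 6))) = 4/(-5 + (h + (2*h)*(-6 + h))) = 4/(-5 + (h + 2*h*(-6 + h))) = 4/(-5 + h + 2*h*(-6 + h)))
N(x) = 16*x/9 (N(x) = (x*16)/9 = (16*x)/9 = 16*x/9)
332*(-127 + 154) + N(o(L(0))) = 332*(-127 + 154) + 16*(4/(-5 - 11*(-5/3) + 2*(-5/3)**2))/9 = 332*27 + 16*(4/(-5 + 55/3 + 2*(25/9)))/9 = 8964 + 16*(4/(-5 + 55/3 + 50/9))/9 = 8964 + 16*(4/(170/9))/9 = 8964 + 16*(4*(9/170))/9 = 8964 + (16/9)*(18/85) = 8964 + 32/85 = 761972/85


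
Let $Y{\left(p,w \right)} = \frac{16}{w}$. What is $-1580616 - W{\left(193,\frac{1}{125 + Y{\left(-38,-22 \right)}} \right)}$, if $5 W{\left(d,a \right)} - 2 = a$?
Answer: $- \frac{2160702621}{1367} \approx -1.5806 \cdot 10^{6}$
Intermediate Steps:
$W{\left(d,a \right)} = \frac{2}{5} + \frac{a}{5}$
$-1580616 - W{\left(193,\frac{1}{125 + Y{\left(-38,-22 \right)}} \right)} = -1580616 - \left(\frac{2}{5} + \frac{1}{5 \left(125 + \frac{16}{-22}\right)}\right) = -1580616 - \left(\frac{2}{5} + \frac{1}{5 \left(125 + 16 \left(- \frac{1}{22}\right)\right)}\right) = -1580616 - \left(\frac{2}{5} + \frac{1}{5 \left(125 - \frac{8}{11}\right)}\right) = -1580616 - \left(\frac{2}{5} + \frac{1}{5 \cdot \frac{1367}{11}}\right) = -1580616 - \left(\frac{2}{5} + \frac{1}{5} \cdot \frac{11}{1367}\right) = -1580616 - \left(\frac{2}{5} + \frac{11}{6835}\right) = -1580616 - \frac{549}{1367} = - \frac{2160702621}{1367}$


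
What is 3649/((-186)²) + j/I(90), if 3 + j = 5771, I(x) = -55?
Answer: -199349033/1902780 ≈ -104.77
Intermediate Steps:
j = 5768 (j = -3 + 5771 = 5768)
3649/((-186)²) + j/I(90) = 3649/((-186)²) + 5768/(-55) = 3649/34596 + 5768*(-1/55) = 3649*(1/34596) - 5768/55 = 3649/34596 - 5768/55 = -199349033/1902780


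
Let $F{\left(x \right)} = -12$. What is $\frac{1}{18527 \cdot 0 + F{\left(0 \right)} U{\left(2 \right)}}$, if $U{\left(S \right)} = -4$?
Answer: $\frac{1}{48} \approx 0.020833$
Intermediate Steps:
$\frac{1}{18527 \cdot 0 + F{\left(0 \right)} U{\left(2 \right)}} = \frac{1}{18527 \cdot 0 - -48} = \frac{1}{0 + 48} = \frac{1}{48}$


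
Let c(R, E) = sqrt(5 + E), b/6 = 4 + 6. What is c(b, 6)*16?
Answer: 16*sqrt(11) ≈ 53.066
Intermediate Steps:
b = 60 (b = 6*(4 + 6) = 6*10 = 60)
c(b, 6)*16 = sqrt(5 + 6)*16 = sqrt(11)*16 = 16*sqrt(11)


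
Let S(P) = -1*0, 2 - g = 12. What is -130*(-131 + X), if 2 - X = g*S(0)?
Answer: 16770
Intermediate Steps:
g = -10 (g = 2 - 1*12 = 2 - 12 = -10)
S(P) = 0
X = 2 (X = 2 - (-10)*0 = 2 - 1*0 = 2 + 0 = 2)
-130*(-131 + X) = -130*(-131 + 2) = -130*(-129) = 16770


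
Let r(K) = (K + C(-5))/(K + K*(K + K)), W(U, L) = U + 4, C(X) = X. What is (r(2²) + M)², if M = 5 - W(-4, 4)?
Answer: 32041/1296 ≈ 24.723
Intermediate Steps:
W(U, L) = 4 + U
r(K) = (-5 + K)/(K + 2*K²) (r(K) = (K - 5)/(K + K*(K + K)) = (-5 + K)/(K + K*(2*K)) = (-5 + K)/(K + 2*K²))
M = 5 (M = 5 - (4 - 4) = 5 - 1*0 = 5 + 0 = 5)
(r(2²) + M)² = ((-5 + 2²)/((2²)*(1 + 2*2²)) + 5)² = ((-5 + 4)/(4*(1 + 2*4)) + 5)² = ((¼)*(-1)/(1 + 8) + 5)² = ((¼)*(-1)/9 + 5)² = ((¼)*(⅑)*(-1) + 5)² = (-1/36 + 5)² = (179/36)² = 32041/1296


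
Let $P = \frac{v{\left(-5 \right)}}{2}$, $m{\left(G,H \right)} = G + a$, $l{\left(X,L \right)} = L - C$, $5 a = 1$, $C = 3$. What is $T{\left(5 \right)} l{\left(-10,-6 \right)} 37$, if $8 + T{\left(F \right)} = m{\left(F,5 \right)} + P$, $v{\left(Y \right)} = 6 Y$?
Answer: $\frac{29637}{5} \approx 5927.4$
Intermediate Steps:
$a = \frac{1}{5}$ ($a = \frac{1}{5} \cdot 1 = \frac{1}{5} \approx 0.2$)
$l{\left(X,L \right)} = -3 + L$ ($l{\left(X,L \right)} = L - 3 = -3 + L$)
$m{\left(G,H \right)} = \frac{1}{5} + G$ ($m{\left(G,H \right)} = G + \frac{1}{5} = \frac{1}{5} + G$)
$P = -15$ ($P = \frac{6 \left(-5\right)}{2} = \left(-30\right) \frac{1}{2} = -15$)
$T{\left(F \right)} = - \frac{114}{5} + F$ ($T{\left(F \right)} = -8 + \left(\left(\frac{1}{5} + F\right) - 15\right) = -8 + \left(- \frac{74}{5} + F\right) = - \frac{114}{5} + F$)
$T{\left(5 \right)} l{\left(-10,-6 \right)} 37 = \left(- \frac{114}{5} + 5\right) \left(-3 - 6\right) 37 = \left(- \frac{89}{5}\right) \left(-9\right) 37 = \frac{801}{5} \cdot 37 = \frac{29637}{5}$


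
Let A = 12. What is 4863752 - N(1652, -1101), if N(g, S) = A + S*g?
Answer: 6682592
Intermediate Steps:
N(g, S) = 12 + S*g
4863752 - N(1652, -1101) = 4863752 - (12 - 1101*1652) = 4863752 - (12 - 1818852) = 4863752 - 1*(-1818840) = 4863752 + 1818840 = 6682592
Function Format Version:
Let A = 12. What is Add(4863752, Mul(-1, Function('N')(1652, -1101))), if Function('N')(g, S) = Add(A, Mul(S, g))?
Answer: 6682592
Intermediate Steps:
Function('N')(g, S) = Add(12, Mul(S, g))
Add(4863752, Mul(-1, Function('N')(1652, -1101))) = Add(4863752, Mul(-1, Add(12, Mul(-1101, 1652)))) = Add(4863752, Mul(-1, Add(12, -1818852))) = Add(4863752, Mul(-1, -1818840)) = Add(4863752, 1818840) = 6682592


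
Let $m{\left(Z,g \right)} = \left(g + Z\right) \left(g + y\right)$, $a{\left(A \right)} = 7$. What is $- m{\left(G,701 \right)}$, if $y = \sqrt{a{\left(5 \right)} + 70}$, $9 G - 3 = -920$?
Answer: $- \frac{3779792}{9} - \frac{5392 \sqrt{77}}{9} \approx -4.2523 \cdot 10^{5}$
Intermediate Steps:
$G = - \frac{917}{9}$ ($G = \frac{1}{3} + \frac{1}{9} \left(-920\right) = \frac{1}{3} - \frac{920}{9} = - \frac{917}{9} \approx -101.89$)
$y = \sqrt{77}$ ($y = \sqrt{7 + 70} = \sqrt{77} \approx 8.775$)
$m{\left(Z,g \right)} = \left(Z + g\right) \left(g + \sqrt{77}\right)$ ($m{\left(Z,g \right)} = \left(g + Z\right) \left(g + \sqrt{77}\right) = \left(Z + g\right) \left(g + \sqrt{77}\right)$)
$- m{\left(G,701 \right)} = - (701^{2} - \frac{642817}{9} - \frac{917 \sqrt{77}}{9} + 701 \sqrt{77}) = - (491401 - \frac{642817}{9} - \frac{917 \sqrt{77}}{9} + 701 \sqrt{77}) = - (\frac{3779792}{9} + \frac{5392 \sqrt{77}}{9}) = - \frac{3779792}{9} - \frac{5392 \sqrt{77}}{9}$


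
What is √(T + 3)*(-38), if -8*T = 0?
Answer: -38*√3 ≈ -65.818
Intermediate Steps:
T = 0 (T = -⅛*0 = 0)
√(T + 3)*(-38) = √(0 + 3)*(-38) = √3*(-38) = -38*√3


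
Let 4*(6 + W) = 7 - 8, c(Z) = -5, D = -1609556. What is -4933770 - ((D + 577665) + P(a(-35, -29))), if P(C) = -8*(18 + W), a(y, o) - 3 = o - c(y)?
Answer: -3901785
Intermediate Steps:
W = -25/4 (W = -6 + (7 - 8)/4 = -6 + (1/4)*(-1) = -6 - 1/4 = -25/4 ≈ -6.2500)
a(y, o) = 8 + o (a(y, o) = 3 + (o - 1*(-5)) = 3 + (o + 5) = 3 + (5 + o) = 8 + o)
P(C) = -94 (P(C) = -8*(18 - 25/4) = -8*47/4 = -94)
-4933770 - ((D + 577665) + P(a(-35, -29))) = -4933770 - ((-1609556 + 577665) - 94) = -4933770 - (-1031891 - 94) = -4933770 - 1*(-1031985) = -4933770 + 1031985 = -3901785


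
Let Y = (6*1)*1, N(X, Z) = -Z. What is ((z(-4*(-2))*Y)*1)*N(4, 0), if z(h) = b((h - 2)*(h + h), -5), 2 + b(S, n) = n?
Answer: 0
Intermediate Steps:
b(S, n) = -2 + n
Y = 6 (Y = 6*1 = 6)
z(h) = -7 (z(h) = -2 - 5 = -7)
((z(-4*(-2))*Y)*1)*N(4, 0) = (-7*6*1)*(-1*0) = -42*1*0 = -42*0 = 0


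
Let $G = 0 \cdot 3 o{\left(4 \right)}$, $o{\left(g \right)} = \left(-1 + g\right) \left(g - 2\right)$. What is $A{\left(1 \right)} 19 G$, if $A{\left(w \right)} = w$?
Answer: $0$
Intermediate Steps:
$o{\left(g \right)} = \left(-1 + g\right) \left(-2 + g\right)$
$G = 0$ ($G = 0 \cdot 3 \left(2 + 4^{2} - 12\right) = 0 \left(2 + 16 - 12\right) = 0 \cdot 6 = 0$)
$A{\left(1 \right)} 19 G = 1 \cdot 19 \cdot 0 = 19 \cdot 0 = 0$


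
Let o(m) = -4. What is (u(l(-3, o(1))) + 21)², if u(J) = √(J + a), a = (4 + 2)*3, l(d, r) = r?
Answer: (21 + √14)² ≈ 612.15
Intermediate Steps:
a = 18 (a = 6*3 = 18)
u(J) = √(18 + J) (u(J) = √(J + 18) = √(18 + J))
(u(l(-3, o(1))) + 21)² = (√(18 - 4) + 21)² = (√14 + 21)² = (21 + √14)²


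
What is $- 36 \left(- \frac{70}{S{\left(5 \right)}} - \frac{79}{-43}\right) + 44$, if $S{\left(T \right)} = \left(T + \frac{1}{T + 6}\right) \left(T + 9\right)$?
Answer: $\frac{7957}{602} \approx 13.218$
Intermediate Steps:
$S{\left(T \right)} = \left(9 + T\right) \left(T + \frac{1}{6 + T}\right)$ ($S{\left(T \right)} = \left(T + \frac{1}{6 + T}\right) \left(9 + T\right) = \left(9 + T\right) \left(T + \frac{1}{6 + T}\right)$)
$- 36 \left(- \frac{70}{S{\left(5 \right)}} - \frac{79}{-43}\right) + 44 = - 36 \left(- \frac{70}{\frac{1}{6 + 5} \left(9 + 5^{3} + 15 \cdot 5^{2} + 55 \cdot 5\right)} - \frac{79}{-43}\right) + 44 = - 36 \left(- \frac{70}{\frac{1}{11} \left(9 + 125 + 15 \cdot 25 + 275\right)} - - \frac{79}{43}\right) + 44 = - 36 \left(- \frac{70}{\frac{1}{11} \left(9 + 125 + 375 + 275\right)} + \frac{79}{43}\right) + 44 = - 36 \left(- \frac{70}{\frac{1}{11} \cdot 784} + \frac{79}{43}\right) + 44 = - 36 \left(- \frac{70}{\frac{784}{11}} + \frac{79}{43}\right) + 44 = - 36 \left(\left(-70\right) \frac{11}{784} + \frac{79}{43}\right) + 44 = - 36 \left(- \frac{55}{56} + \frac{79}{43}\right) + 44 = \left(-36\right) \frac{2059}{2408} + 44 = - \frac{18531}{602} + 44 = \frac{7957}{602}$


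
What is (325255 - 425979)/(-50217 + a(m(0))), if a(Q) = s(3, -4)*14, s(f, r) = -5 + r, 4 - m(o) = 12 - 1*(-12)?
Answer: 100724/50343 ≈ 2.0008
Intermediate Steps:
m(o) = -20 (m(o) = 4 - (12 - 1*(-12)) = 4 - (12 + 12) = 4 - 1*24 = 4 - 24 = -20)
a(Q) = -126 (a(Q) = (-5 - 4)*14 = -9*14 = -126)
(325255 - 425979)/(-50217 + a(m(0))) = (325255 - 425979)/(-50217 - 126) = -100724/(-50343) = -100724*(-1/50343) = 100724/50343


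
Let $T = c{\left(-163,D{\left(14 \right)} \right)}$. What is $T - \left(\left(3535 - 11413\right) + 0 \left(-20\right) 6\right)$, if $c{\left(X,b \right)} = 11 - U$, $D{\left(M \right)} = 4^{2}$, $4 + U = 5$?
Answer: $7888$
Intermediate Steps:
$U = 1$ ($U = -4 + 5 = 1$)
$D{\left(M \right)} = 16$
$c{\left(X,b \right)} = 10$ ($c{\left(X,b \right)} = 11 - 1 = 10$)
$T = 10$
$T - \left(\left(3535 - 11413\right) + 0 \left(-20\right) 6\right) = 10 - \left(\left(3535 - 11413\right) + 0 \left(-20\right) 6\right) = 10 - \left(-7878 + 0 \cdot 6\right) = 10 - \left(-7878 + 0\right) = 10 - -7878 = 10 + 7878 = 7888$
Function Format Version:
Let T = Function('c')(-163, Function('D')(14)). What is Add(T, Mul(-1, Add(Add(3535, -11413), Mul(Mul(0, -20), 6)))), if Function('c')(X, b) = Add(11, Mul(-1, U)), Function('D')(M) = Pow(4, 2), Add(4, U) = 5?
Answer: 7888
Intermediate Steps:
U = 1 (U = Add(-4, 5) = 1)
Function('D')(M) = 16
Function('c')(X, b) = 10 (Function('c')(X, b) = Add(11, Mul(-1, 1)) = Add(11, -1) = 10)
T = 10
Add(T, Mul(-1, Add(Add(3535, -11413), Mul(Mul(0, -20), 6)))) = Add(10, Mul(-1, Add(Add(3535, -11413), Mul(Mul(0, -20), 6)))) = Add(10, Mul(-1, Add(-7878, Mul(0, 6)))) = Add(10, Mul(-1, Add(-7878, 0))) = Add(10, Mul(-1, -7878)) = Add(10, 7878) = 7888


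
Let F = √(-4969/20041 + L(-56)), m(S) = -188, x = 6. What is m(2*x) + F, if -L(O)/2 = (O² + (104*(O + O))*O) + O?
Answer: -188 + 13*I*√63572794345/2863 ≈ -188.0 + 1144.9*I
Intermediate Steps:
L(O) = -418*O² - 2*O (L(O) = -2*((O² + (104*(O + O))*O) + O) = -2*((O² + (104*(2*O))*O) + O) = -2*((O² + (208*O)*O) + O) = -2*((O² + 208*O²) + O) = -2*(209*O² + O) = -2*(O + 209*O²) = -418*O² - 2*O)
F = 13*I*√63572794345/2863 (F = √(-4969/20041 - 2*(-56)*(1 + 209*(-56))) = √(-4969*1/20041 - 2*(-56)*(1 - 11704)) = √(-4969/20041 - 2*(-56)*(-11703)) = √(-4969/20041 - 1310736) = √(-26268465145/20041) = 13*I*√63572794345/2863 ≈ 1144.9*I)
m(2*x) + F = -188 + 13*I*√63572794345/2863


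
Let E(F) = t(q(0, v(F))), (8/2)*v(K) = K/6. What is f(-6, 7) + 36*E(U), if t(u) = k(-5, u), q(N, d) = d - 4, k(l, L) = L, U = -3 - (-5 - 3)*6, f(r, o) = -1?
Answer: -155/2 ≈ -77.500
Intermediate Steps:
v(K) = K/24 (v(K) = (K/6)/4 = K/24)
U = 45 (U = -3 - (-8)*6 = -3 - 1*(-48) = -3 + 48 = 45)
q(N, d) = -4 + d
t(u) = u
E(F) = -4 + F/24
f(-6, 7) + 36*E(U) = -1 + 36*(-4 + (1/24)*45) = -1 + 36*(-4 + 15/8) = -1 + 36*(-17/8) = -1 - 153/2 = -155/2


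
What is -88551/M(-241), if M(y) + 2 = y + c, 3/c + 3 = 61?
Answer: 1711986/4697 ≈ 364.48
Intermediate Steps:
c = 3/58 (c = 3/(-3 + 61) = 3/58 ≈ 0.051724)
M(y) = -113/58 + y (M(y) = -2 + (y + 3/58) = -2 + (3/58 + y) = -113/58 + y)
-88551/M(-241) = -88551/(-113/58 - 241) = -88551/(-14091/58) = -88551*(-58/14091) = 1711986/4697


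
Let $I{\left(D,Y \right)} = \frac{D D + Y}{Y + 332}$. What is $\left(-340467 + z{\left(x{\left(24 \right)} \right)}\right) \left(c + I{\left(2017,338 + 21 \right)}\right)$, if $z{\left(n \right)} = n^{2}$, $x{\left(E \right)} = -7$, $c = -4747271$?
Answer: $\frac{1115309999986234}{691} \approx 1.6141 \cdot 10^{12}$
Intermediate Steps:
$I{\left(D,Y \right)} = \frac{Y + D^{2}}{332 + Y}$ ($I{\left(D,Y \right)} = \frac{D^{2} + Y}{332 + Y} = \frac{Y + D^{2}}{332 + Y}$)
$\left(-340467 + z{\left(x{\left(24 \right)} \right)}\right) \left(c + I{\left(2017,338 + 21 \right)}\right) = \left(-340467 + \left(-7\right)^{2}\right) \left(-4747271 + \frac{\left(338 + 21\right) + 2017^{2}}{332 + \left(338 + 21\right)}\right) = \left(-340467 + 49\right) \left(-4747271 + \frac{359 + 4068289}{332 + 359}\right) = - 340418 \left(-4747271 + \frac{1}{691} \cdot 4068648\right) = - 340418 \left(-4747271 + \frac{4068648}{691}\right) = \left(-340418\right) \left(- \frac{3276295613}{691}\right) = \frac{1115309999986234}{691}$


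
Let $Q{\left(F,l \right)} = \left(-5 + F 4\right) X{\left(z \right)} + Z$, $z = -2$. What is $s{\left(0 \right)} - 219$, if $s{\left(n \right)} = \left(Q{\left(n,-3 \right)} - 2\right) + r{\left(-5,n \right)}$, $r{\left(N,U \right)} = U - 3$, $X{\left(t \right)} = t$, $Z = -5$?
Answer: $-219$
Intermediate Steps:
$Q{\left(F,l \right)} = 5 - 8 F$ ($Q{\left(F,l \right)} = \left(-5 + F 4\right) \left(-2\right) - 5 = \left(-5 + 4 F\right) \left(-2\right) - 5 = \left(10 - 8 F\right) - 5 = 5 - 8 F$)
$r{\left(N,U \right)} = -3 + U$
$s{\left(n \right)} = - 7 n$ ($s{\left(n \right)} = \left(\left(5 - 8 n\right) - 2\right) + \left(-3 + n\right) = \left(3 - 8 n\right) + \left(-3 + n\right) = - 7 n$)
$s{\left(0 \right)} - 219 = \left(-7\right) 0 - 219 = 0 - 219 = -219$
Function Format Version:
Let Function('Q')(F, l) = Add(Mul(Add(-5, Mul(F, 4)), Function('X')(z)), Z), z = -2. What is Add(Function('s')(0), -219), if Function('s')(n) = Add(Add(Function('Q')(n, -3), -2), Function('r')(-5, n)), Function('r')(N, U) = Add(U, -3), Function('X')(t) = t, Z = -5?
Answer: -219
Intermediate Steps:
Function('Q')(F, l) = Add(5, Mul(-8, F)) (Function('Q')(F, l) = Add(Mul(Add(-5, Mul(F, 4)), -2), -5) = Add(Mul(Add(-5, Mul(4, F)), -2), -5) = Add(Add(10, Mul(-8, F)), -5) = Add(5, Mul(-8, F)))
Function('r')(N, U) = Add(-3, U)
Function('s')(n) = Mul(-7, n) (Function('s')(n) = Add(Add(Add(5, Mul(-8, n)), -2), Add(-3, n)) = Add(Add(3, Mul(-8, n)), Add(-3, n)) = Mul(-7, n))
Add(Function('s')(0), -219) = Add(Mul(-7, 0), -219) = Add(0, -219) = -219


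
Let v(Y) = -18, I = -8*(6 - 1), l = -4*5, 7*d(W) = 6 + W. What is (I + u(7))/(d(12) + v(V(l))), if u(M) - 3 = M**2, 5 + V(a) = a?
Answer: -7/9 ≈ -0.77778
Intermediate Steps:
d(W) = 6/7 + W/7 (d(W) = (6 + W)/7 = 6/7 + W/7)
l = -20
V(a) = -5 + a
I = -40 (I = -8*5 = -40)
u(M) = 3 + M**2
(I + u(7))/(d(12) + v(V(l))) = (-40 + (3 + 7**2))/((6/7 + (1/7)*12) - 18) = (-40 + (3 + 49))/((6/7 + 12/7) - 18) = (-40 + 52)/(18/7 - 18) = 12/(-108/7) = 12*(-7/108) = -7/9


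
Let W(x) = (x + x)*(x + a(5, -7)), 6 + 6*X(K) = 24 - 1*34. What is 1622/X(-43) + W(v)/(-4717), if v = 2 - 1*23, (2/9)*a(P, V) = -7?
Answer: -11485281/18868 ≈ -608.72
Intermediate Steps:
a(P, V) = -63/2 (a(P, V) = (9/2)*(-7) = -63/2)
X(K) = -8/3 (X(K) = -1 + (24 - 1*34)/6 = -1 + (24 - 34)/6 = -1 + (1/6)*(-10) = -1 - 5/3 = -8/3)
v = -21 (v = 2 - 23 = -21)
W(x) = 2*x*(-63/2 + x) (W(x) = (x + x)*(x - 63/2) = (2*x)*(-63/2 + x) = 2*x*(-63/2 + x))
1622/X(-43) + W(v)/(-4717) = 1622/(-8/3) - 21*(-63 + 2*(-21))/(-4717) = 1622*(-3/8) - 21*(-63 - 42)*(-1/4717) = -2433/4 - 21*(-105)*(-1/4717) = -2433/4 + 2205*(-1/4717) = -2433/4 - 2205/4717 = -11485281/18868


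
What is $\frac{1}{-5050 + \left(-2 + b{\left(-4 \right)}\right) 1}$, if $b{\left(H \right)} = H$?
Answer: $- \frac{1}{5056} \approx -0.00019778$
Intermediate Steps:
$\frac{1}{-5050 + \left(-2 + b{\left(-4 \right)}\right) 1} = \frac{1}{-5050 + \left(-2 - 4\right) 1} = \frac{1}{-5050 - 6} = \frac{1}{-5056} = - \frac{1}{5056}$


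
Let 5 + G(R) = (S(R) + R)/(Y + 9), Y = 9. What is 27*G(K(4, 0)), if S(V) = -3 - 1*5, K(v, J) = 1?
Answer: -291/2 ≈ -145.50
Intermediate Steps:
S(V) = -8 (S(V) = -3 - 5 = -8)
G(R) = -49/9 + R/18 (G(R) = -5 + (-8 + R)/(9 + 9) = -5 + (-8 + R)/18 = -5 + (-8 + R)*(1/18) = -5 + (-4/9 + R/18) = -49/9 + R/18)
27*G(K(4, 0)) = 27*(-49/9 + (1/18)*1) = 27*(-49/9 + 1/18) = 27*(-97/18) = -291/2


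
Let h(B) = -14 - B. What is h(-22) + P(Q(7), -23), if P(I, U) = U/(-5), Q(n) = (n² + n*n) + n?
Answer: 63/5 ≈ 12.600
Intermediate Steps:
Q(n) = n + 2*n² (Q(n) = (n² + n²) + n = 2*n² + n = n + 2*n²)
P(I, U) = -U/5 (P(I, U) = U*(-⅕) = -U/5)
h(-22) + P(Q(7), -23) = (-14 - 1*(-22)) - ⅕*(-23) = (-14 + 22) + 23/5 = 8 + 23/5 = 63/5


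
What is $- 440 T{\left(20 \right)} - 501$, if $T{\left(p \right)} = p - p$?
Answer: $-501$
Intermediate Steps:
$T{\left(p \right)} = 0$
$- 440 T{\left(20 \right)} - 501 = \left(-440\right) 0 - 501 = 0 - 501 = -501$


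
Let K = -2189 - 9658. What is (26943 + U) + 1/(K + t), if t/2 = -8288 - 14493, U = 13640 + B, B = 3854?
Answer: 2551083732/57409 ≈ 44437.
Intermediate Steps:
U = 17494 (U = 13640 + 3854 = 17494)
t = -45562 (t = 2*(-8288 - 14493) = 2*(-22781) = -45562)
K = -11847
(26943 + U) + 1/(K + t) = (26943 + 17494) + 1/(-11847 - 45562) = 44437 + 1/(-57409) = 44437 - 1/57409 = 2551083732/57409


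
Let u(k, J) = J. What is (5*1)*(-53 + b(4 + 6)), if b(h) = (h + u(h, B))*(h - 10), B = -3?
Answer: -265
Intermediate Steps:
b(h) = (-10 + h)*(-3 + h) (b(h) = (h - 3)*(h - 10) = (-3 + h)*(-10 + h) = (-10 + h)*(-3 + h))
(5*1)*(-53 + b(4 + 6)) = (5*1)*(-53 + (30 + (4 + 6)² - 13*(4 + 6))) = 5*(-53 + (30 + 10² - 13*10)) = 5*(-53 + (30 + 100 - 130)) = 5*(-53 + 0) = 5*(-53) = -265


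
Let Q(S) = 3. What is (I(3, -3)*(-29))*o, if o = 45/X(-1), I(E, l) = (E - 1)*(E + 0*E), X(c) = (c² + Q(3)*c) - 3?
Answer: 1566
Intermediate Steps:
X(c) = -3 + c² + 3*c (X(c) = (c² + 3*c) - 3 = -3 + c² + 3*c)
I(E, l) = E*(-1 + E) (I(E, l) = (-1 + E)*(E + 0) = (-1 + E)*E = E*(-1 + E))
o = -9 (o = 45/(-3 + (-1)² + 3*(-1)) = 45/(-3 + 1 - 3) = 45/(-5) = 45*(-⅕) = -9)
(I(3, -3)*(-29))*o = ((3*(-1 + 3))*(-29))*(-9) = ((3*2)*(-29))*(-9) = (6*(-29))*(-9) = -174*(-9) = 1566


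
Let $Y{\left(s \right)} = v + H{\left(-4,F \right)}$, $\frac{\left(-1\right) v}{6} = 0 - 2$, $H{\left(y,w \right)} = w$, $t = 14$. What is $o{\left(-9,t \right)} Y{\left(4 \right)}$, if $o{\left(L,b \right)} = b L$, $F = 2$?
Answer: $-1764$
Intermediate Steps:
$o{\left(L,b \right)} = L b$
$v = 12$ ($v = - 6 \left(0 - 2\right) = \left(-6\right) \left(-2\right) = 12$)
$Y{\left(s \right)} = 14$ ($Y{\left(s \right)} = 12 + 2 = 14$)
$o{\left(-9,t \right)} Y{\left(4 \right)} = \left(-9\right) 14 \cdot 14 = \left(-126\right) 14 = -1764$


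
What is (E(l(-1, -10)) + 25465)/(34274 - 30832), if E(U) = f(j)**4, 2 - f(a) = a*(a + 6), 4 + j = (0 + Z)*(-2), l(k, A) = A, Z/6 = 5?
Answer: 189450448835465/3442 ≈ 5.5041e+10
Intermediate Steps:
Z = 30 (Z = 6*5 = 30)
j = -64 (j = -4 + (0 + 30)*(-2) = -4 + 30*(-2) = -4 - 60 = -64)
f(a) = 2 - a*(6 + a) (f(a) = 2 - a*(a + 6) = 2 - a*(6 + a))
E(U) = 189450448810000 (E(U) = (2 - 1*(-64)**2 - 6*(-64))**4 = (2 - 1*4096 + 384)**4 = (2 - 4096 + 384)**4 = (-3710)**4 = 189450448810000)
(E(l(-1, -10)) + 25465)/(34274 - 30832) = (189450448810000 + 25465)/(34274 - 30832) = 189450448835465/3442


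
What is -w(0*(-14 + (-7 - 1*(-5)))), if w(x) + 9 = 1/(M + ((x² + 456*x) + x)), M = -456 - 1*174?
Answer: 5671/630 ≈ 9.0016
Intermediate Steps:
M = -630 (M = -456 - 174 = -630)
w(x) = -9 + 1/(-630 + x² + 457*x) (w(x) = -9 + 1/(-630 + ((x² + 456*x) + x)) = -9 + 1/(-630 + (x² + 457*x)) = -9 + 1/(-630 + x² + 457*x))
-w(0*(-14 + (-7 - 1*(-5)))) = -(5671 - 0*(-14 + (-7 - 1*(-5))) - 9*(0*(-14 + (-7 - 1*(-5))))²)/(-630 + (0*(-14 + (-7 - 1*(-5))))² + 457*(0*(-14 + (-7 - 1*(-5))))) = -(5671 - 0*(-14 + (-7 + 5)) - 9*(0*(-14 + (-7 + 5)))²)/(-630 + (0*(-14 + (-7 + 5)))² + 457*(0*(-14 + (-7 + 5)))) = -(5671 - 0*(-14 - 2) - 9*(0*(-14 - 2))²)/(-630 + (0*(-14 - 2))² + 457*(0*(-14 - 2))) = -(5671 - 0*(-16) - 9*(0*(-16))²)/(-630 + (0*(-16))² + 457*(0*(-16))) = -(5671 - 4113*0 - 9*0²)/(-630 + 0² + 457*0) = -(5671 + 0 - 9*0)/(-630 + 0 + 0) = -(5671 + 0 + 0)/(-630) = -(-1)*5671/630 = -1*(-5671/630) = 5671/630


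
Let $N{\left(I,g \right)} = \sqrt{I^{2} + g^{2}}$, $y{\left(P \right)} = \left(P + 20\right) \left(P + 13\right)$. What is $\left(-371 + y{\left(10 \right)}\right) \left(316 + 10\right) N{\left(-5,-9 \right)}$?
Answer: $103994 \sqrt{106} \approx 1.0707 \cdot 10^{6}$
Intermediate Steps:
$y{\left(P \right)} = \left(13 + P\right) \left(20 + P\right)$ ($y{\left(P \right)} = \left(20 + P\right) \left(13 + P\right) = \left(13 + P\right) \left(20 + P\right)$)
$\left(-371 + y{\left(10 \right)}\right) \left(316 + 10\right) N{\left(-5,-9 \right)} = \left(-371 + \left(260 + 10^{2} + 33 \cdot 10\right)\right) \left(316 + 10\right) \sqrt{\left(-5\right)^{2} + \left(-9\right)^{2}} = \left(-371 + \left(260 + 100 + 330\right)\right) 326 \sqrt{25 + 81} = \left(-371 + 690\right) 326 \sqrt{106} = 319 \cdot 326 \sqrt{106} = 103994 \sqrt{106}$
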